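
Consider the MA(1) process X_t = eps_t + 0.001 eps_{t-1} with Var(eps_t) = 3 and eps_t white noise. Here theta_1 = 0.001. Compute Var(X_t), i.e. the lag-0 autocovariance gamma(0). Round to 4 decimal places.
\gamma(0) = 3.0000

For an MA(q) process X_t = eps_t + sum_i theta_i eps_{t-i} with
Var(eps_t) = sigma^2, the variance is
  gamma(0) = sigma^2 * (1 + sum_i theta_i^2).
  sum_i theta_i^2 = (0.001)^2 = 0.000001.
  gamma(0) = 3 * (1 + 0.000001) = 3 * 1.000001 = 3.000003, which rounds to 3.0000.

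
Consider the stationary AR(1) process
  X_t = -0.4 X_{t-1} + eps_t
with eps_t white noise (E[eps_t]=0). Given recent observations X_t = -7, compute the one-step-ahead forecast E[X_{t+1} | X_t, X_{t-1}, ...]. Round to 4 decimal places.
E[X_{t+1} \mid \mathcal F_t] = 2.8000

For an AR(p) model X_t = c + sum_i phi_i X_{t-i} + eps_t, the
one-step-ahead conditional mean is
  E[X_{t+1} | X_t, ...] = c + sum_i phi_i X_{t+1-i}.
Substitute known values:
  E[X_{t+1} | ...] = (-0.4) * (-7)
                   = 2.8000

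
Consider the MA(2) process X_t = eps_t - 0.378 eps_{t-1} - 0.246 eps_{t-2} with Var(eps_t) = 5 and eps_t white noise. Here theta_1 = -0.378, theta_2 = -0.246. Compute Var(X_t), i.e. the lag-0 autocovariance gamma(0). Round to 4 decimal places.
\gamma(0) = 6.0170

For an MA(q) process X_t = eps_t + sum_i theta_i eps_{t-i} with
Var(eps_t) = sigma^2, the variance is
  gamma(0) = sigma^2 * (1 + sum_i theta_i^2).
  sum_i theta_i^2 = (-0.378)^2 + (-0.246)^2 = 0.142884 + 0.060516 = 0.2034.
  gamma(0) = 5 * (1 + 0.2034) = 5 * 1.2034 = 6.017, which rounds to 6.0170.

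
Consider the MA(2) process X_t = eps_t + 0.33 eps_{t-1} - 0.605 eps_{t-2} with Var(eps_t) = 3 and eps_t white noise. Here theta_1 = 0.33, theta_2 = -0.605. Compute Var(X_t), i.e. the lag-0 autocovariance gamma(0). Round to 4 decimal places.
\gamma(0) = 4.4248

For an MA(q) process X_t = eps_t + sum_i theta_i eps_{t-i} with
Var(eps_t) = sigma^2, the variance is
  gamma(0) = sigma^2 * (1 + sum_i theta_i^2).
  sum_i theta_i^2 = (0.33)^2 + (-0.605)^2 = 0.1089 + 0.366025 = 0.474925.
  gamma(0) = 3 * (1 + 0.474925) = 3 * 1.474925 = 4.424775, which rounds to 4.4248.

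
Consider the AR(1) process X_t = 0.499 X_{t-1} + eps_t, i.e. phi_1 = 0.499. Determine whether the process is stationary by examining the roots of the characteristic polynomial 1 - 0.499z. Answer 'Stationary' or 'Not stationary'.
\text{Stationary}

The AR(p) characteristic polynomial is P(z) = 1 - 0.499z.
Stationarity requires all roots to lie outside the unit circle, i.e. |z| > 1 for every root.
This is linear in z: 1 + (-0.499) z = 0  =>  z = -1/(-0.499) = 2.004008,  |z| = 2.004008.
Moduli of all roots: 2.0040.
All moduli strictly greater than 1? Yes.
Verdict: Stationary.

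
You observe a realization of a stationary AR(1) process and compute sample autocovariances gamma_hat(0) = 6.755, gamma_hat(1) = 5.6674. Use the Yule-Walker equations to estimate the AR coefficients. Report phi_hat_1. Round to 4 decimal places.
\hat\phi_{1} = 0.8390

The Yule-Walker equations for an AR(p) process read, in matrix form,
  Gamma_p phi = r_p,   with   (Gamma_p)_{ij} = gamma(|i - j|),
                       (r_p)_i = gamma(i),   i,j = 1..p.
Substitute the sample gammas (Toeplitz matrix and right-hand side of size 1):
  Gamma_p = [[6.755]]
  r_p     = [5.6674]
With p = 1 this is the single equation gamma(0) phi_1 = gamma(1):
  phi_hat_1 = gamma(1) / gamma(0) = 5.6674 / 6.755 = 0.8390.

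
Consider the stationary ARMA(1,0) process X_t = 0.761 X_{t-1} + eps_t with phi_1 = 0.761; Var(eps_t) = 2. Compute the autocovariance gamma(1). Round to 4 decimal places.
\gamma(1) = 3.6162

Multiply the model equation by X_{t-k} and take expectations. With theta_0 = psi_0 = 1 and psi_j the MA(infinity) weights, this gives
  gamma(k) - sum_i phi_i gamma(k-i) = c_k,
  c_k = sigma^2 * sum_{j=k..q} theta_j psi_{j-k}   (c_k = 0 for k > q),
using gamma(-m) = gamma(m).
Pure AR (q = 0): c_0 = sigma^2 = 2, c_k = 0 for k >= 1.
Equations for k = 0 and k = 1 (AR order 1):
  gamma(0) = phi_1 gamma(1) + c_0
  gamma(1) = phi_1 gamma(0) + c_1
Substituting the second into the first: gamma(0) (1 - phi_1^2) = c_0 + phi_1 c_1, so
  gamma(0) = c_0 / (1 - phi_1^2) = 2 / (1 - (0.761)^2) = 2 / 0.420879 = 4.75196.
  gamma(1) = phi_1 gamma(0) = (0.761)(4.75196) = 3.616241.
Therefore gamma(1) = 3.6162 (to 4 decimal places).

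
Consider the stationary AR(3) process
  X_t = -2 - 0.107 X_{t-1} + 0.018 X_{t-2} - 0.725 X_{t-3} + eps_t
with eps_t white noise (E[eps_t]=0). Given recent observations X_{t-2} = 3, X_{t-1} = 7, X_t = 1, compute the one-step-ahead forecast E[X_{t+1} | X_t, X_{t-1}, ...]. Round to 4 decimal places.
E[X_{t+1} \mid \mathcal F_t] = -4.1560

For an AR(p) model X_t = c + sum_i phi_i X_{t-i} + eps_t, the
one-step-ahead conditional mean is
  E[X_{t+1} | X_t, ...] = c + sum_i phi_i X_{t+1-i}.
Substitute known values:
  E[X_{t+1} | ...] = -2 + (-0.107) * (1) + (0.018) * (7) + (-0.725) * (3)
                   = -4.1560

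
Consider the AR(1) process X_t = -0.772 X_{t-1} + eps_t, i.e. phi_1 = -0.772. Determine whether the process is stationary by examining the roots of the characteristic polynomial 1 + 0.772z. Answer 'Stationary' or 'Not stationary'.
\text{Stationary}

The AR(p) characteristic polynomial is P(z) = 1 + 0.772z.
Stationarity requires all roots to lie outside the unit circle, i.e. |z| > 1 for every root.
This is linear in z: 1 + (0.772) z = 0  =>  z = -1/(0.772) = -1.295337,  |z| = 1.295337.
Moduli of all roots: 1.2953.
All moduli strictly greater than 1? Yes.
Verdict: Stationary.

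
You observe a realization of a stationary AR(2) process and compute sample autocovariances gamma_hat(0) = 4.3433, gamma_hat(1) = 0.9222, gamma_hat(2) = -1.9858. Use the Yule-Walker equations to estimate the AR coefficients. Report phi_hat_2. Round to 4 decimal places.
\hat\phi_{2} = -0.5260

The Yule-Walker equations for an AR(p) process read, in matrix form,
  Gamma_p phi = r_p,   with   (Gamma_p)_{ij} = gamma(|i - j|),
                       (r_p)_i = gamma(i),   i,j = 1..p.
Substitute the sample gammas (Toeplitz matrix and right-hand side of size 2):
  Gamma_p = [[4.3433, 0.9222], [0.9222, 4.3433]]
  r_p     = [0.9222, -1.9858]
Written out:
  4.3433 phi_1 + 0.9222 phi_2 = 0.9222
  0.9222 phi_1 + 4.3433 phi_2 = -1.9858
Solve by Cramer's rule:
  det = gamma(0)^2 - gamma(1)^2 = (4.3433)^2 - (0.9222)^2 = 18.86425489 - 0.85045284 = 18.01380205
  phi_hat_1 = [gamma(1) gamma(0) - gamma(1) gamma(2)] / det = [(0.9222)(4.3433) - (0.9222)(-1.9858)] / 18.01380205 = 5.83669602 / 18.01380205 = 0.324
  phi_hat_2 = [gamma(0) gamma(2) - gamma(1)^2] / det = [(4.3433)(-1.9858) - (0.9222)^2] / 18.01380205 = -9.47537798 / 18.01380205 = -0.526
So phi_hat = [0.3240, -0.5260].
Therefore phi_hat_2 = -0.5260.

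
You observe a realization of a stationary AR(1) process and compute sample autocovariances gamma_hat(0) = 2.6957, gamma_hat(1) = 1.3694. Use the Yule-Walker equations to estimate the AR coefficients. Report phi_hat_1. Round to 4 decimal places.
\hat\phi_{1} = 0.5080

The Yule-Walker equations for an AR(p) process read, in matrix form,
  Gamma_p phi = r_p,   with   (Gamma_p)_{ij} = gamma(|i - j|),
                       (r_p)_i = gamma(i),   i,j = 1..p.
Substitute the sample gammas (Toeplitz matrix and right-hand side of size 1):
  Gamma_p = [[2.6957]]
  r_p     = [1.3694]
With p = 1 this is the single equation gamma(0) phi_1 = gamma(1):
  phi_hat_1 = gamma(1) / gamma(0) = 1.3694 / 2.6957 = 0.5080.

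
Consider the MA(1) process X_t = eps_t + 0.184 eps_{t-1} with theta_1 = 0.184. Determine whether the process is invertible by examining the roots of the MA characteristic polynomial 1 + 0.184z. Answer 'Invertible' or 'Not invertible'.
\text{Invertible}

The MA(q) characteristic polynomial is P(z) = 1 + 0.184z.
Invertibility requires all roots to lie outside the unit circle, i.e. |z| > 1 for every root.
This is linear in z: 1 + (0.184) z = 0  =>  z = -1/(0.184) = -5.434783,  |z| = 5.434783.
Moduli of all roots: 5.4348.
All moduli strictly greater than 1? Yes.
Verdict: Invertible.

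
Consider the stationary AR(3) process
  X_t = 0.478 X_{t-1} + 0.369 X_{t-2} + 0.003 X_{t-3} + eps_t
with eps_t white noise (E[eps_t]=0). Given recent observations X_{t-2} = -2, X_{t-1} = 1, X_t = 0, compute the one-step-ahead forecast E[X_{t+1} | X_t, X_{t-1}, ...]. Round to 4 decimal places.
E[X_{t+1} \mid \mathcal F_t] = 0.3630

For an AR(p) model X_t = c + sum_i phi_i X_{t-i} + eps_t, the
one-step-ahead conditional mean is
  E[X_{t+1} | X_t, ...] = c + sum_i phi_i X_{t+1-i}.
Substitute known values:
  E[X_{t+1} | ...] = (0.478) * (0) + (0.369) * (1) + (0.003) * (-2)
                   = 0.3630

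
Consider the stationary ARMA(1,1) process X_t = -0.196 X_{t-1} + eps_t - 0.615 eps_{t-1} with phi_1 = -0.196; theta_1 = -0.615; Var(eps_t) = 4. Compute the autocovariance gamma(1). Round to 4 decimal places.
\gamma(1) = -3.7803

Multiply the model equation by X_{t-k} and take expectations. With theta_0 = psi_0 = 1 and psi_j the MA(infinity) weights, this gives
  gamma(k) - sum_i phi_i gamma(k-i) = c_k,
  c_k = sigma^2 * sum_{j=k..q} theta_j psi_{j-k}   (c_k = 0 for k > q),
using gamma(-m) = gamma(m).
psi-weights needed (psi_j = theta_j + sum_i phi_i psi_{j-i}):
  psi_1 = theta_1 + phi_1 = -0.615 + (-0.196) = -0.811
Right-hand sides:
  c_0 = sigma^2 (1 + theta_1 psi_1) = 4 * (1 + (-0.615)(-0.811)) = 4 * 1.498765 = 5.99506
  c_1 = sigma^2 theta_1 = 4 * (-0.615) = -2.46
  c_2 = 0
Equations for k = 0 and k = 1 (AR order 1):
  gamma(0) = phi_1 gamma(1) + c_0
  gamma(1) = phi_1 gamma(0) + c_1
Substituting the second into the first: gamma(0) (1 - phi_1^2) = c_0 + phi_1 c_1, so
  gamma(0) = (c_0 + phi_1 c_1) / (1 - phi_1^2) = (5.99506 + (-0.196)(-2.46)) / (1 - (-0.196)^2) = 6.47722 / 0.961584 = 6.73599.
  gamma(1) = phi_1 gamma(0) + c_1 = (-0.196)(6.73599) + (-2.46) = -3.780254.
Therefore gamma(1) = -3.7803 (to 4 decimal places).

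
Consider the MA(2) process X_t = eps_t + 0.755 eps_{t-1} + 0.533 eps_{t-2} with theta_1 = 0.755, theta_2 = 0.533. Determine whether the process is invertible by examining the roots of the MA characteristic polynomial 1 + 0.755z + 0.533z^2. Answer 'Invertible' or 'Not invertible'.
\text{Invertible}

The MA(q) characteristic polynomial is P(z) = 1 + 0.755z + 0.533z^2.
Invertibility requires all roots to lie outside the unit circle, i.e. |z| > 1 for every root.
Set 1 + (0.755) z + (0.533) z^2 = 0, i.e. a z^2 + b z + c = 0 with a = 0.533, b = 0.755, c = 1.
Discriminant D = b^2 - 4ac = (0.755)^2 - 4*(0.533)*1 = 0.570025 - (2.132) = -1.561975.
D < 0, so the roots are the complex-conjugate pair z = (-b +/- i sqrt(-D)) / (2a) = -0.7083 +/- 1.1724i.
For a conjugate pair |z|^2 = z * conj(z) = (product of roots) = c/a = 1/(0.533) = 1.876173, so |z| = sqrt(1.876173) = 1.3697 for both roots.
Moduli of all roots: 1.3697, 1.3697.
All moduli strictly greater than 1? Yes.
Verdict: Invertible.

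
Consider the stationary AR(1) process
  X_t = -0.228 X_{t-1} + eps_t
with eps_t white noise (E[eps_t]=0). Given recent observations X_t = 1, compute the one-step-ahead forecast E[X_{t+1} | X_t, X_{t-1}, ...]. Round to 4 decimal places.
E[X_{t+1} \mid \mathcal F_t] = -0.2280

For an AR(p) model X_t = c + sum_i phi_i X_{t-i} + eps_t, the
one-step-ahead conditional mean is
  E[X_{t+1} | X_t, ...] = c + sum_i phi_i X_{t+1-i}.
Substitute known values:
  E[X_{t+1} | ...] = (-0.228) * (1)
                   = -0.2280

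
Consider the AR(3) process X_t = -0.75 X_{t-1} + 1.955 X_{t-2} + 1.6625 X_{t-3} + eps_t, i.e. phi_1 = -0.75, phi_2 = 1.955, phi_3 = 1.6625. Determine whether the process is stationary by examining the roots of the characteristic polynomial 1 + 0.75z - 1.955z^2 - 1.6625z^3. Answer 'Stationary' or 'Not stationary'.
\text{Not stationary}

The AR(p) characteristic polynomial is P(z) = 1 + 0.75z - 1.955z^2 - 1.6625z^3.
Stationarity requires all roots to lie outside the unit circle, i.e. |z| > 1 for every root.
Degree 3: look for a simple real root z0 first, then factor out (1 - z/z0) and solve the remaining quadratic.
Testing z0 = -0.8: P(-0.8) = 1 + (0.75)(-0.8) + (-1.955)(-0.8)^2 + (-1.6625)(-0.8)^3
  = 1 + (-0.6) + (-1.2512) + (0.8512) = 0.  So z_0 = -0.8 is a root, |z_0| = 0.8.
Divide out the factor (1 + 1.25 z) = (1 - z/z0) (since 1/z0 = -1.25):
  P(z) = (1 + 1.25 z)(1 + (-0.5) z + (-1.33) z^2)
  [check: z-coef -0.5 - (-1.25) = 0.75; z^2-coef -1.33 - (-1.25)(-0.5) = -1.955; z^3-coef -(-1.25)(-1.33) = -1.6625.]
Remaining roots from the quadratic factor 1 + (-0.5) z + (-1.33) z^2:
  Set 1 + (-0.5) z + (-1.33) z^2 = 0, i.e. a z^2 + b z + c = 0 with a = -1.33, b = -0.5, c = 1.
  Discriminant D = b^2 - 4ac = (-0.5)^2 - 4*(-1.33)*1 = 0.25 - (-5.32) = 5.57.
  D >= 0, so the roots are real: z = (-b +/- sqrt(D)) / (2a) = (0.5 +/- 2.360085) / (-2.66).
    z_1 = (0.5 + 2.360085) / (-2.66) = -1.0752,   |z_1| = 1.0752.
    z_2 = (0.5 - 2.360085) / (-2.66) = 0.6993,   |z_2| = 0.6993.
Moduli of all roots: 0.8000, 1.0752, 0.6993.
All moduli strictly greater than 1? No.
Verdict: Not stationary.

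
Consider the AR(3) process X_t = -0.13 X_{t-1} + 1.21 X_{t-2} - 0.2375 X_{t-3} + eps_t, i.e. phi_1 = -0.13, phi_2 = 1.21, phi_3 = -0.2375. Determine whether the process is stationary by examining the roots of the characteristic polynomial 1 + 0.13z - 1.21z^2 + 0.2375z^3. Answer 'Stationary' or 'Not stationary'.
\text{Not stationary}

The AR(p) characteristic polynomial is P(z) = 1 + 0.13z - 1.21z^2 + 0.2375z^3.
Stationarity requires all roots to lie outside the unit circle, i.e. |z| > 1 for every root.
Degree 3: look for a simple real root z0 first, then factor out (1 - z/z0) and solve the remaining quadratic.
Testing z0 = -0.8: P(-0.8) = 1 + (0.13)(-0.8) + (-1.21)(-0.8)^2 + (0.2375)(-0.8)^3
  = 1 + (-0.104) + (-0.7744) + (-0.1216) = 0.  So z_0 = -0.8 is a root, |z_0| = 0.8.
Divide out the factor (1 + 1.25 z) = (1 - z/z0) (since 1/z0 = -1.25):
  P(z) = (1 + 1.25 z)(1 + (-1.12) z + (0.19) z^2)
  [check: z-coef -1.12 - (-1.25) = 0.13; z^2-coef 0.19 - (-1.25)(-1.12) = -1.21; z^3-coef -(-1.25)(0.19) = 0.2375.]
Remaining roots from the quadratic factor 1 + (-1.12) z + (0.19) z^2:
  Set 1 + (-1.12) z + (0.19) z^2 = 0, i.e. a z^2 + b z + c = 0 with a = 0.19, b = -1.12, c = 1.
  Discriminant D = b^2 - 4ac = (-1.12)^2 - 4*(0.19)*1 = 1.2544 - (0.76) = 0.4944.
  D >= 0, so the roots are real: z = (-b +/- sqrt(D)) / (2a) = (1.12 +/- 0.703136) / (0.38).
    z_1 = (1.12 + 0.703136) / (0.38) = 4.7977,   |z_1| = 4.7977.
    z_2 = (1.12 - 0.703136) / (0.38) = 1.097,   |z_2| = 1.097.
Moduli of all roots: 0.8000, 4.7977, 1.0970.
All moduli strictly greater than 1? No.
Verdict: Not stationary.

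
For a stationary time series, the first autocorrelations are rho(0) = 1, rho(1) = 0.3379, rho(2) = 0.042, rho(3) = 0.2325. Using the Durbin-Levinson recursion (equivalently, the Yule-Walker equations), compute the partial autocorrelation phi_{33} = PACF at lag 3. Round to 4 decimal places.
\phi_{33} = 0.2781

The PACF at lag k is phi_{kk}, the last component of the solution
to the Yule-Walker system G_k phi = r_k where
  (G_k)_{ij} = rho(|i - j|), (r_k)_i = rho(i), i,j = 1..k.
Equivalently, Durbin-Levinson gives phi_{kk} iteratively:
  phi_{11} = rho(1)
  phi_{kk} = [rho(k) - sum_{j=1..k-1} phi_{k-1,j} rho(k-j)]
            / [1 - sum_{j=1..k-1} phi_{k-1,j} rho(j)],
  phi_{k,j} = phi_{k-1,j} - phi_{kk} phi_{k-1,k-j},  j = 1..k-1.
Step k = 1:
  phi_11 = rho(1) = 0.3379.
Step k = 2:
  phi_22 = [rho(2) - phi_11 rho(1)] / [1 - phi_11 rho(1)] = [0.042 - (0.3379)(0.3379)] / [1 - (0.3379)(0.3379)]
         = -0.07217641 / 0.88582359 = -0.081479.
  Update: phi_21 = phi_11 - phi_22 phi_11 = 0.3379 - (-0.081479)(0.3379) = 0.365432.
Step k = 3:
  phi_33 = [rho(3) - phi_21 rho(2) - phi_22 rho(1)] / [1 - phi_21 rho(1) - phi_22 rho(2)]
    numerator   = 0.2325 - (0.365432)(0.042) - (-0.081479)(0.3379) = 0.24468376
    denominator = 1 - (0.365432)(0.3379) - (-0.081479)(0.042) = 0.8799427
  phi_33 = 0.24468376 / 0.8799427 = 0.2781.
Therefore phi_{33} = 0.2781.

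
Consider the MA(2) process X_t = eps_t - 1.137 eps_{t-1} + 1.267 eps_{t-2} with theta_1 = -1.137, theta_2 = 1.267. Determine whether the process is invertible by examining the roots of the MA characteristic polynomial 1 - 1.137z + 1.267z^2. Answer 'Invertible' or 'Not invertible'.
\text{Not invertible}

The MA(q) characteristic polynomial is P(z) = 1 - 1.137z + 1.267z^2.
Invertibility requires all roots to lie outside the unit circle, i.e. |z| > 1 for every root.
Set 1 + (-1.137) z + (1.267) z^2 = 0, i.e. a z^2 + b z + c = 0 with a = 1.267, b = -1.137, c = 1.
Discriminant D = b^2 - 4ac = (-1.137)^2 - 4*(1.267)*1 = 1.292769 - (5.068) = -3.775231.
D < 0, so the roots are the complex-conjugate pair z = (-b +/- i sqrt(-D)) / (2a) = 0.4487 +/- 0.7668i.
For a conjugate pair |z|^2 = z * conj(z) = (product of roots) = c/a = 1/(1.267) = 0.789266, so |z| = sqrt(0.789266) = 0.8884 for both roots.
Moduli of all roots: 0.8884, 0.8884.
All moduli strictly greater than 1? No.
Verdict: Not invertible.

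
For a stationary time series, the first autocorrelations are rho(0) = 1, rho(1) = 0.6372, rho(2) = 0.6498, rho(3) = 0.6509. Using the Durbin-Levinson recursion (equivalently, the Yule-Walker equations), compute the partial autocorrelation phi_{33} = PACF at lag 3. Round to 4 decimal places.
\phi_{33} = 0.2941

The PACF at lag k is phi_{kk}, the last component of the solution
to the Yule-Walker system G_k phi = r_k where
  (G_k)_{ij} = rho(|i - j|), (r_k)_i = rho(i), i,j = 1..k.
Equivalently, Durbin-Levinson gives phi_{kk} iteratively:
  phi_{11} = rho(1)
  phi_{kk} = [rho(k) - sum_{j=1..k-1} phi_{k-1,j} rho(k-j)]
            / [1 - sum_{j=1..k-1} phi_{k-1,j} rho(j)],
  phi_{k,j} = phi_{k-1,j} - phi_{kk} phi_{k-1,k-j},  j = 1..k-1.
Step k = 1:
  phi_11 = rho(1) = 0.6372.
Step k = 2:
  phi_22 = [rho(2) - phi_11 rho(1)] / [1 - phi_11 rho(1)] = [0.6498 - (0.6372)(0.6372)] / [1 - (0.6372)(0.6372)]
         = 0.24377616 / 0.59397616 = 0.410414.
  Update: phi_21 = phi_11 - phi_22 phi_11 = 0.6372 - (0.410414)(0.6372) = 0.375684.
Step k = 3:
  phi_33 = [rho(3) - phi_21 rho(2) - phi_22 rho(1)] / [1 - phi_21 rho(1) - phi_22 rho(2)]
    numerator   = 0.6509 - (0.375684)(0.6498) - (0.410414)(0.6372) = 0.1452646
    denominator = 1 - (0.375684)(0.6372) - (0.410414)(0.6498) = 0.493927
  phi_33 = 0.1452646 / 0.493927 = 0.2941.
Therefore phi_{33} = 0.2941.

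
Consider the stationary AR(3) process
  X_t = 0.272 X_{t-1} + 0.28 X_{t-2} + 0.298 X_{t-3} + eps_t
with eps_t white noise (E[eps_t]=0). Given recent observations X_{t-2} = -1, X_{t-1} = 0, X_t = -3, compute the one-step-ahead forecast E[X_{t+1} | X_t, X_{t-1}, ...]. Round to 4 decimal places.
E[X_{t+1} \mid \mathcal F_t] = -1.1140

For an AR(p) model X_t = c + sum_i phi_i X_{t-i} + eps_t, the
one-step-ahead conditional mean is
  E[X_{t+1} | X_t, ...] = c + sum_i phi_i X_{t+1-i}.
Substitute known values:
  E[X_{t+1} | ...] = (0.272) * (-3) + (0.28) * (0) + (0.298) * (-1)
                   = -1.1140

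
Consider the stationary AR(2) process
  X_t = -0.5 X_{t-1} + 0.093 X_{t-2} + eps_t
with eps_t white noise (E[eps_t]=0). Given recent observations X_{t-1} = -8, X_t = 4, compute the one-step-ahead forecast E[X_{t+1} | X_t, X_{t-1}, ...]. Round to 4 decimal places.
E[X_{t+1} \mid \mathcal F_t] = -2.7440

For an AR(p) model X_t = c + sum_i phi_i X_{t-i} + eps_t, the
one-step-ahead conditional mean is
  E[X_{t+1} | X_t, ...] = c + sum_i phi_i X_{t+1-i}.
Substitute known values:
  E[X_{t+1} | ...] = (-0.5) * (4) + (0.093) * (-8)
                   = -2.7440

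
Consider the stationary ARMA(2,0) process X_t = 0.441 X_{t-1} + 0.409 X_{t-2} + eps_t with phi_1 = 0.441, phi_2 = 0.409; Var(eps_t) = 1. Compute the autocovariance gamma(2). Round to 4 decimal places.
\gamma(2) = 1.9999

Multiply the model equation by X_{t-k} and take expectations. With theta_0 = psi_0 = 1 and psi_j the MA(infinity) weights, this gives
  gamma(k) - sum_i phi_i gamma(k-i) = c_k,
  c_k = sigma^2 * sum_{j=k..q} theta_j psi_{j-k}   (c_k = 0 for k > q),
using gamma(-m) = gamma(m).
Pure AR (q = 0): c_0 = sigma^2 = 1, c_k = 0 for k >= 1.
Equations for k = 0, 1, 2 (AR order 2, c_2 = 0):
  (E0) gamma(0) = phi_1 gamma(1) + phi_2 gamma(2) + c_0
  (E1) gamma(1) = phi_1 gamma(0) + phi_2 gamma(1) + c_1
  (E2) gamma(2) = phi_1 gamma(1) + phi_2 gamma(0)
From (E1): gamma(1) = A gamma(0) + B with
  A = phi_1 / (1 - phi_2) = 0.441 / 0.591 = 0.746193,   B = c_1 / (1 - phi_2) = 0 / 0.591 = 0.
Insert (E2) into (E0): gamma(0) (1 - phi_2^2) = phi_1 (1 + phi_2) gamma(1) + c_0.
  phi_1 (1 + phi_2) = (0.441)(1.409) = 0.621369,   1 - phi_2^2 = 0.832719.
Replace gamma(1) by A gamma(0) + B and collect gamma(0):
  gamma(0) [0.832719 - (0.621369)(0.746193)] = c_0 = 1
  gamma(0) * 0.369058 = 1
  gamma(0) = 1 / 0.369058 = 2.709602.
  gamma(1) = A gamma(0) = (0.746193)(2.709602) = 2.021886.
  gamma(2) = phi_1 gamma(1) + phi_2 gamma(0) = (0.441)(2.021886) + (0.409)(2.709602) = 1.999879.
Therefore gamma(2) = 1.9999 (to 4 decimal places).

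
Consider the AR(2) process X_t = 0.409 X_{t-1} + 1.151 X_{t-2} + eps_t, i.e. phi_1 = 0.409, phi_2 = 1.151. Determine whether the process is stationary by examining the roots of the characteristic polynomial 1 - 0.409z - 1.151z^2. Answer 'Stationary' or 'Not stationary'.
\text{Not stationary}

The AR(p) characteristic polynomial is P(z) = 1 - 0.409z - 1.151z^2.
Stationarity requires all roots to lie outside the unit circle, i.e. |z| > 1 for every root.
Set 1 + (-0.409) z + (-1.151) z^2 = 0, i.e. a z^2 + b z + c = 0 with a = -1.151, b = -0.409, c = 1.
Discriminant D = b^2 - 4ac = (-0.409)^2 - 4*(-1.151)*1 = 0.167281 - (-4.604) = 4.771281.
D >= 0, so the roots are real: z = (-b +/- sqrt(D)) / (2a) = (0.409 +/- 2.184326) / (-2.302).
  z_1 = (0.409 + 2.184326) / (-2.302) = -1.1266,   |z_1| = 1.1266.
  z_2 = (0.409 - 2.184326) / (-2.302) = 0.7712,   |z_2| = 0.7712.
Moduli of all roots: 1.1266, 0.7712.
All moduli strictly greater than 1? No.
Verdict: Not stationary.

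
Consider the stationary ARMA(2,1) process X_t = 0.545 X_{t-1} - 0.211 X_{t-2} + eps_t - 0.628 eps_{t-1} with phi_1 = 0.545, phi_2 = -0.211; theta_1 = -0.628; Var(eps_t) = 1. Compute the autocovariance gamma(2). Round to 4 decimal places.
\gamma(2) = -0.2453

Multiply the model equation by X_{t-k} and take expectations. With theta_0 = psi_0 = 1 and psi_j the MA(infinity) weights, this gives
  gamma(k) - sum_i phi_i gamma(k-i) = c_k,
  c_k = sigma^2 * sum_{j=k..q} theta_j psi_{j-k}   (c_k = 0 for k > q),
using gamma(-m) = gamma(m).
psi-weights needed (psi_j = theta_j + sum_i phi_i psi_{j-i}):
  psi_1 = theta_1 + phi_1 = -0.628 + (0.545) = -0.083
Right-hand sides:
  c_0 = sigma^2 (1 + theta_1 psi_1) = 1 * (1 + (-0.628)(-0.083)) = 1 * 1.052124 = 1.052124
  c_1 = sigma^2 theta_1 = 1 * (-0.628) = -0.628
  c_2 = 0
Equations for k = 0, 1, 2 (AR order 2, c_2 = 0):
  (E0) gamma(0) = phi_1 gamma(1) + phi_2 gamma(2) + c_0
  (E1) gamma(1) = phi_1 gamma(0) + phi_2 gamma(1) + c_1
  (E2) gamma(2) = phi_1 gamma(1) + phi_2 gamma(0)
From (E1): gamma(1) = A gamma(0) + B with
  A = phi_1 / (1 - phi_2) = 0.545 / 1.211 = 0.450041,   B = c_1 / (1 - phi_2) = -0.628 / 1.211 = -0.51858.
Insert (E2) into (E0): gamma(0) (1 - phi_2^2) = phi_1 (1 + phi_2) gamma(1) + c_0.
  phi_1 (1 + phi_2) = (0.545)(0.789) = 0.430005,   1 - phi_2^2 = 0.955479.
Replace gamma(1) by A gamma(0) + B and collect gamma(0):
  gamma(0) [0.955479 - (0.430005)(0.450041)] = (0.430005)(-0.51858) + 1.052124
  gamma(0) * 0.761959 = 0.829132
  gamma(0) = 0.829132 / 0.761959 = 1.088158.
  gamma(1) = A gamma(0) + B = (0.450041)(1.088158) + (-0.51858) = -0.028863.
  gamma(2) = phi_1 gamma(1) + phi_2 gamma(0) = (0.545)(-0.028863) + (-0.211)(1.088158) = -0.245332.
Therefore gamma(2) = -0.2453 (to 4 decimal places).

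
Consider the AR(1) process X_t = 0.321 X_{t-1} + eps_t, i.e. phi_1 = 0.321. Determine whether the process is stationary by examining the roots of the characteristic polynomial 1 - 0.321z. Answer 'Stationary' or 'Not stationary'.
\text{Stationary}

The AR(p) characteristic polynomial is P(z) = 1 - 0.321z.
Stationarity requires all roots to lie outside the unit circle, i.e. |z| > 1 for every root.
This is linear in z: 1 + (-0.321) z = 0  =>  z = -1/(-0.321) = 3.115265,  |z| = 3.115265.
Moduli of all roots: 3.1153.
All moduli strictly greater than 1? Yes.
Verdict: Stationary.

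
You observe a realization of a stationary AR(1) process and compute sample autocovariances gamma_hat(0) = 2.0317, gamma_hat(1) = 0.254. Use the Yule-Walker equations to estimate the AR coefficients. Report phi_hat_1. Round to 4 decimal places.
\hat\phi_{1} = 0.1250

The Yule-Walker equations for an AR(p) process read, in matrix form,
  Gamma_p phi = r_p,   with   (Gamma_p)_{ij} = gamma(|i - j|),
                       (r_p)_i = gamma(i),   i,j = 1..p.
Substitute the sample gammas (Toeplitz matrix and right-hand side of size 1):
  Gamma_p = [[2.0317]]
  r_p     = [0.254]
With p = 1 this is the single equation gamma(0) phi_1 = gamma(1):
  phi_hat_1 = gamma(1) / gamma(0) = 0.254 / 2.0317 = 0.1250.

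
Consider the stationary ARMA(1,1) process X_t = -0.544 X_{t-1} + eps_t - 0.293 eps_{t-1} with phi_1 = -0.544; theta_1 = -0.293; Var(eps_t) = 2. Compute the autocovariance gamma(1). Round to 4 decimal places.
\gamma(1) = -2.7566

Multiply the model equation by X_{t-k} and take expectations. With theta_0 = psi_0 = 1 and psi_j the MA(infinity) weights, this gives
  gamma(k) - sum_i phi_i gamma(k-i) = c_k,
  c_k = sigma^2 * sum_{j=k..q} theta_j psi_{j-k}   (c_k = 0 for k > q),
using gamma(-m) = gamma(m).
psi-weights needed (psi_j = theta_j + sum_i phi_i psi_{j-i}):
  psi_1 = theta_1 + phi_1 = -0.293 + (-0.544) = -0.837
Right-hand sides:
  c_0 = sigma^2 (1 + theta_1 psi_1) = 2 * (1 + (-0.293)(-0.837)) = 2 * 1.245241 = 2.490482
  c_1 = sigma^2 theta_1 = 2 * (-0.293) = -0.586
  c_2 = 0
Equations for k = 0 and k = 1 (AR order 1):
  gamma(0) = phi_1 gamma(1) + c_0
  gamma(1) = phi_1 gamma(0) + c_1
Substituting the second into the first: gamma(0) (1 - phi_1^2) = c_0 + phi_1 c_1, so
  gamma(0) = (c_0 + phi_1 c_1) / (1 - phi_1^2) = (2.490482 + (-0.544)(-0.586)) / (1 - (-0.544)^2) = 2.809266 / 0.704064 = 3.990072.
  gamma(1) = phi_1 gamma(0) + c_1 = (-0.544)(3.990072) + (-0.586) = -2.756599.
Therefore gamma(1) = -2.7566 (to 4 decimal places).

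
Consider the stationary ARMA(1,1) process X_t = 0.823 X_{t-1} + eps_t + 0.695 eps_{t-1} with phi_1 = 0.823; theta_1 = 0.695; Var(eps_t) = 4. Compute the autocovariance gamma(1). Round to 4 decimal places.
\gamma(1) = 29.5815

Multiply the model equation by X_{t-k} and take expectations. With theta_0 = psi_0 = 1 and psi_j the MA(infinity) weights, this gives
  gamma(k) - sum_i phi_i gamma(k-i) = c_k,
  c_k = sigma^2 * sum_{j=k..q} theta_j psi_{j-k}   (c_k = 0 for k > q),
using gamma(-m) = gamma(m).
psi-weights needed (psi_j = theta_j + sum_i phi_i psi_{j-i}):
  psi_1 = theta_1 + phi_1 = 0.695 + (0.823) = 1.518
Right-hand sides:
  c_0 = sigma^2 (1 + theta_1 psi_1) = 4 * (1 + (0.695)(1.518)) = 4 * 2.05501 = 8.22004
  c_1 = sigma^2 theta_1 = 4 * (0.695) = 2.78
  c_2 = 0
Equations for k = 0 and k = 1 (AR order 1):
  gamma(0) = phi_1 gamma(1) + c_0
  gamma(1) = phi_1 gamma(0) + c_1
Substituting the second into the first: gamma(0) (1 - phi_1^2) = c_0 + phi_1 c_1, so
  gamma(0) = (c_0 + phi_1 c_1) / (1 - phi_1^2) = (8.22004 + (0.823)(2.78)) / (1 - (0.823)^2) = 10.50798 / 0.322671 = 32.565616.
  gamma(1) = phi_1 gamma(0) + c_1 = (0.823)(32.565616) + (2.78) = 29.581502.
Therefore gamma(1) = 29.5815 (to 4 decimal places).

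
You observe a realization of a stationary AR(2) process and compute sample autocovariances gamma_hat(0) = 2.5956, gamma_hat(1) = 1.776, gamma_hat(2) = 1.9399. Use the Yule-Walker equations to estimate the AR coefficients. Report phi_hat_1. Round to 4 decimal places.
\hat\phi_{1} = 0.3250

The Yule-Walker equations for an AR(p) process read, in matrix form,
  Gamma_p phi = r_p,   with   (Gamma_p)_{ij} = gamma(|i - j|),
                       (r_p)_i = gamma(i),   i,j = 1..p.
Substitute the sample gammas (Toeplitz matrix and right-hand side of size 2):
  Gamma_p = [[2.5956, 1.776], [1.776, 2.5956]]
  r_p     = [1.776, 1.9399]
Written out:
  2.5956 phi_1 + 1.776 phi_2 = 1.776
  1.776 phi_1 + 2.5956 phi_2 = 1.9399
Solve by Cramer's rule:
  det = gamma(0)^2 - gamma(1)^2 = (2.5956)^2 - (1.776)^2 = 6.73713936 - 3.154176 = 3.58296336
  phi_hat_1 = [gamma(1) gamma(0) - gamma(1) gamma(2)] / det = [(1.776)(2.5956) - (1.776)(1.9399)] / 3.58296336 = 1.1645232 / 3.58296336 = 0.325
  phi_hat_2 = [gamma(0) gamma(2) - gamma(1)^2] / det = [(2.5956)(1.9399) - (1.776)^2] / 3.58296336 = 1.88102844 / 3.58296336 = 0.525
So phi_hat = [0.3250, 0.5250].
Therefore phi_hat_1 = 0.3250.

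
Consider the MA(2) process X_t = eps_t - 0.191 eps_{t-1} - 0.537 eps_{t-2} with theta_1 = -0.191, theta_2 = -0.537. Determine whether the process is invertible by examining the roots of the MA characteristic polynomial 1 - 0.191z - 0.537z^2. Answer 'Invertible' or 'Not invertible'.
\text{Invertible}

The MA(q) characteristic polynomial is P(z) = 1 - 0.191z - 0.537z^2.
Invertibility requires all roots to lie outside the unit circle, i.e. |z| > 1 for every root.
Set 1 + (-0.191) z + (-0.537) z^2 = 0, i.e. a z^2 + b z + c = 0 with a = -0.537, b = -0.191, c = 1.
Discriminant D = b^2 - 4ac = (-0.191)^2 - 4*(-0.537)*1 = 0.036481 - (-2.148) = 2.184481.
D >= 0, so the roots are real: z = (-b +/- sqrt(D)) / (2a) = (0.191 +/- 1.477999) / (-1.074).
  z_1 = (0.191 + 1.477999) / (-1.074) = -1.554,   |z_1| = 1.554.
  z_2 = (0.191 - 1.477999) / (-1.074) = 1.1983,   |z_2| = 1.1983.
Moduli of all roots: 1.5540, 1.1983.
All moduli strictly greater than 1? Yes.
Verdict: Invertible.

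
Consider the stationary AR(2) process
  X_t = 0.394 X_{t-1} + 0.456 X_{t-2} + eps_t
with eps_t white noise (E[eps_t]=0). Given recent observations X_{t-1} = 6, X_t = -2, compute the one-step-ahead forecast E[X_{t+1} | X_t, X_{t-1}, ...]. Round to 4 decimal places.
E[X_{t+1} \mid \mathcal F_t] = 1.9480

For an AR(p) model X_t = c + sum_i phi_i X_{t-i} + eps_t, the
one-step-ahead conditional mean is
  E[X_{t+1} | X_t, ...] = c + sum_i phi_i X_{t+1-i}.
Substitute known values:
  E[X_{t+1} | ...] = (0.394) * (-2) + (0.456) * (6)
                   = 1.9480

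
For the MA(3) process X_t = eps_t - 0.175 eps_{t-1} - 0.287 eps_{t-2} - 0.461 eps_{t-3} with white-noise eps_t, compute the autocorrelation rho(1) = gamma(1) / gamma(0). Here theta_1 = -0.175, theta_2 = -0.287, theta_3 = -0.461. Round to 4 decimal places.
\rho(1) = 0.0057

For an MA(q) process with theta_0 = 1, the autocovariance is
  gamma(k) = sigma^2 * sum_{i=0..q-k} theta_i * theta_{i+k},
and rho(k) = gamma(k) / gamma(0). Sigma^2 cancels.
  numerator   = (1)*(-0.175) + (-0.175)*(-0.287) + (-0.287)*(-0.461) = 0.007532.
  denominator = (1)^2 + (-0.175)^2 + (-0.287)^2 + (-0.461)^2 = 1.325515.
  rho(1) = 0.007532 / 1.325515 = 0.0057.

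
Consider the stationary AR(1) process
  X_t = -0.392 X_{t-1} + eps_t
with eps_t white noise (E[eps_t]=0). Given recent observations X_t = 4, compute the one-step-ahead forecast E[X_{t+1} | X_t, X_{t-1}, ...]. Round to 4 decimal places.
E[X_{t+1} \mid \mathcal F_t] = -1.5680

For an AR(p) model X_t = c + sum_i phi_i X_{t-i} + eps_t, the
one-step-ahead conditional mean is
  E[X_{t+1} | X_t, ...] = c + sum_i phi_i X_{t+1-i}.
Substitute known values:
  E[X_{t+1} | ...] = (-0.392) * (4)
                   = -1.5680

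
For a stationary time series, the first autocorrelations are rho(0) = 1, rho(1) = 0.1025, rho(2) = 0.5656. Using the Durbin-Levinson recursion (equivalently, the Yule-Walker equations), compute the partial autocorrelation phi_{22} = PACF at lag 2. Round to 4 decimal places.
\phi_{22} = 0.5610

The PACF at lag k is phi_{kk}, the last component of the solution
to the Yule-Walker system G_k phi = r_k where
  (G_k)_{ij} = rho(|i - j|), (r_k)_i = rho(i), i,j = 1..k.
Equivalently, Durbin-Levinson gives phi_{kk} iteratively:
  phi_{11} = rho(1)
  phi_{kk} = [rho(k) - sum_{j=1..k-1} phi_{k-1,j} rho(k-j)]
            / [1 - sum_{j=1..k-1} phi_{k-1,j} rho(j)],
  phi_{k,j} = phi_{k-1,j} - phi_{kk} phi_{k-1,k-j},  j = 1..k-1.
Step k = 1:
  phi_11 = rho(1) = 0.1025.
Step k = 2:
  phi_22 = [rho(2) - phi_11 rho(1)] / [1 - phi_11 rho(1)] = [0.5656 - (0.1025)(0.1025)] / [1 - (0.1025)(0.1025)]
         = 0.55509375 / 0.98949375 = 0.561.
Therefore phi_{22} = 0.5610.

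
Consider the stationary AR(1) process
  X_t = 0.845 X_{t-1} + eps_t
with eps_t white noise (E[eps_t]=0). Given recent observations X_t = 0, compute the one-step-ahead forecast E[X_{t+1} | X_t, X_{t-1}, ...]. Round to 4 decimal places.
E[X_{t+1} \mid \mathcal F_t] = 0.0000

For an AR(p) model X_t = c + sum_i phi_i X_{t-i} + eps_t, the
one-step-ahead conditional mean is
  E[X_{t+1} | X_t, ...] = c + sum_i phi_i X_{t+1-i}.
Substitute known values:
  E[X_{t+1} | ...] = (0.845) * (0)
                   = 0.0000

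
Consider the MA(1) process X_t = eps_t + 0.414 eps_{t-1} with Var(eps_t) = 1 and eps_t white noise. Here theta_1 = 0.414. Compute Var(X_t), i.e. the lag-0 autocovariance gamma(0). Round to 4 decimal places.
\gamma(0) = 1.1714

For an MA(q) process X_t = eps_t + sum_i theta_i eps_{t-i} with
Var(eps_t) = sigma^2, the variance is
  gamma(0) = sigma^2 * (1 + sum_i theta_i^2).
  sum_i theta_i^2 = (0.414)^2 = 0.171396.
  gamma(0) = 1 * (1 + 0.171396) = 1 * 1.171396 = 1.171396, which rounds to 1.1714.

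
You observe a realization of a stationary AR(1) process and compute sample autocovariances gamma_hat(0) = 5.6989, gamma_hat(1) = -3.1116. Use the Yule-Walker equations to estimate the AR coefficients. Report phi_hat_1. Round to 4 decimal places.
\hat\phi_{1} = -0.5460

The Yule-Walker equations for an AR(p) process read, in matrix form,
  Gamma_p phi = r_p,   with   (Gamma_p)_{ij} = gamma(|i - j|),
                       (r_p)_i = gamma(i),   i,j = 1..p.
Substitute the sample gammas (Toeplitz matrix and right-hand side of size 1):
  Gamma_p = [[5.6989]]
  r_p     = [-3.1116]
With p = 1 this is the single equation gamma(0) phi_1 = gamma(1):
  phi_hat_1 = gamma(1) / gamma(0) = -3.1116 / 5.6989 = -0.5460.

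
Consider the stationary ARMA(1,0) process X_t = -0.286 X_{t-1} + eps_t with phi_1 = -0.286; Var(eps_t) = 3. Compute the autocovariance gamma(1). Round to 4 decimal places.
\gamma(1) = -0.9344

Multiply the model equation by X_{t-k} and take expectations. With theta_0 = psi_0 = 1 and psi_j the MA(infinity) weights, this gives
  gamma(k) - sum_i phi_i gamma(k-i) = c_k,
  c_k = sigma^2 * sum_{j=k..q} theta_j psi_{j-k}   (c_k = 0 for k > q),
using gamma(-m) = gamma(m).
Pure AR (q = 0): c_0 = sigma^2 = 3, c_k = 0 for k >= 1.
Equations for k = 0 and k = 1 (AR order 1):
  gamma(0) = phi_1 gamma(1) + c_0
  gamma(1) = phi_1 gamma(0) + c_1
Substituting the second into the first: gamma(0) (1 - phi_1^2) = c_0 + phi_1 c_1, so
  gamma(0) = c_0 / (1 - phi_1^2) = 3 / (1 - (-0.286)^2) = 3 / 0.918204 = 3.267248.
  gamma(1) = phi_1 gamma(0) = (-0.286)(3.267248) = -0.934433.
Therefore gamma(1) = -0.9344 (to 4 decimal places).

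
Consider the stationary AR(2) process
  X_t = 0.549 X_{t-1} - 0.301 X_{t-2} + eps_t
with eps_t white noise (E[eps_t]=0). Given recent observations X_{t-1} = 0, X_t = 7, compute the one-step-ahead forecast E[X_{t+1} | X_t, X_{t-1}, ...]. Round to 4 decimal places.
E[X_{t+1} \mid \mathcal F_t] = 3.8430

For an AR(p) model X_t = c + sum_i phi_i X_{t-i} + eps_t, the
one-step-ahead conditional mean is
  E[X_{t+1} | X_t, ...] = c + sum_i phi_i X_{t+1-i}.
Substitute known values:
  E[X_{t+1} | ...] = (0.549) * (7) + (-0.301) * (0)
                   = 3.8430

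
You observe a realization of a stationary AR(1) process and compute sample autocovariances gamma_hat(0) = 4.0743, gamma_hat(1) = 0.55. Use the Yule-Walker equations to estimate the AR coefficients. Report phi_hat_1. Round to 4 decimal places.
\hat\phi_{1} = 0.1350

The Yule-Walker equations for an AR(p) process read, in matrix form,
  Gamma_p phi = r_p,   with   (Gamma_p)_{ij} = gamma(|i - j|),
                       (r_p)_i = gamma(i),   i,j = 1..p.
Substitute the sample gammas (Toeplitz matrix and right-hand side of size 1):
  Gamma_p = [[4.0743]]
  r_p     = [0.55]
With p = 1 this is the single equation gamma(0) phi_1 = gamma(1):
  phi_hat_1 = gamma(1) / gamma(0) = 0.55 / 4.0743 = 0.1350.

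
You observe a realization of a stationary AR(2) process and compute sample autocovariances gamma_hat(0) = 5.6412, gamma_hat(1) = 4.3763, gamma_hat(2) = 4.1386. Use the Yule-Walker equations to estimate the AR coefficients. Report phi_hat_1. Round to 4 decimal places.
\hat\phi_{1} = 0.5190

The Yule-Walker equations for an AR(p) process read, in matrix form,
  Gamma_p phi = r_p,   with   (Gamma_p)_{ij} = gamma(|i - j|),
                       (r_p)_i = gamma(i),   i,j = 1..p.
Substitute the sample gammas (Toeplitz matrix and right-hand side of size 2):
  Gamma_p = [[5.6412, 4.3763], [4.3763, 5.6412]]
  r_p     = [4.3763, 4.1386]
Written out:
  5.6412 phi_1 + 4.3763 phi_2 = 4.3763
  4.3763 phi_1 + 5.6412 phi_2 = 4.1386
Solve by Cramer's rule:
  det = gamma(0)^2 - gamma(1)^2 = (5.6412)^2 - (4.3763)^2 = 31.82313744 - 19.15200169 = 12.67113575
  phi_hat_1 = [gamma(1) gamma(0) - gamma(1) gamma(2)] / det = [(4.3763)(5.6412) - (4.3763)(4.1386)] / 12.67113575 = 6.57582838 / 12.67113575 = 0.519
  phi_hat_2 = [gamma(0) gamma(2) - gamma(1)^2] / det = [(5.6412)(4.1386) - (4.3763)^2] / 12.67113575 = 4.19466863 / 12.67113575 = 0.331
So phi_hat = [0.5190, 0.3310].
Therefore phi_hat_1 = 0.5190.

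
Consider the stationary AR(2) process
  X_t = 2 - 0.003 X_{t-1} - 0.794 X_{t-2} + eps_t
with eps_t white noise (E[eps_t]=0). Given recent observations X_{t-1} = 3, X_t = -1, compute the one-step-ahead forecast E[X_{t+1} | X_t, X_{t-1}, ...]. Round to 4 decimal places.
E[X_{t+1} \mid \mathcal F_t] = -0.3790

For an AR(p) model X_t = c + sum_i phi_i X_{t-i} + eps_t, the
one-step-ahead conditional mean is
  E[X_{t+1} | X_t, ...] = c + sum_i phi_i X_{t+1-i}.
Substitute known values:
  E[X_{t+1} | ...] = 2 + (-0.003) * (-1) + (-0.794) * (3)
                   = -0.3790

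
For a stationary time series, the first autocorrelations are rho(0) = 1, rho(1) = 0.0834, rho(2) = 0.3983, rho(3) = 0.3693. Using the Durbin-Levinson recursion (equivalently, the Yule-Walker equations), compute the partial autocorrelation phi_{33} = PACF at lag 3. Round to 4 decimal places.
\phi_{33} = 0.3771

The PACF at lag k is phi_{kk}, the last component of the solution
to the Yule-Walker system G_k phi = r_k where
  (G_k)_{ij} = rho(|i - j|), (r_k)_i = rho(i), i,j = 1..k.
Equivalently, Durbin-Levinson gives phi_{kk} iteratively:
  phi_{11} = rho(1)
  phi_{kk} = [rho(k) - sum_{j=1..k-1} phi_{k-1,j} rho(k-j)]
            / [1 - sum_{j=1..k-1} phi_{k-1,j} rho(j)],
  phi_{k,j} = phi_{k-1,j} - phi_{kk} phi_{k-1,k-j},  j = 1..k-1.
Step k = 1:
  phi_11 = rho(1) = 0.0834.
Step k = 2:
  phi_22 = [rho(2) - phi_11 rho(1)] / [1 - phi_11 rho(1)] = [0.3983 - (0.0834)(0.0834)] / [1 - (0.0834)(0.0834)]
         = 0.39134444 / 0.99304444 = 0.394086.
  Update: phi_21 = phi_11 - phi_22 phi_11 = 0.0834 - (0.394086)(0.0834) = 0.050533.
Step k = 3:
  phi_33 = [rho(3) - phi_21 rho(2) - phi_22 rho(1)] / [1 - phi_21 rho(1) - phi_22 rho(2)]
    numerator   = 0.3693 - (0.050533)(0.3983) - (0.394086)(0.0834) = 0.31630587
    denominator = 1 - (0.050533)(0.0834) - (0.394086)(0.3983) = 0.83882126
  phi_33 = 0.31630587 / 0.83882126 = 0.3771.
Therefore phi_{33} = 0.3771.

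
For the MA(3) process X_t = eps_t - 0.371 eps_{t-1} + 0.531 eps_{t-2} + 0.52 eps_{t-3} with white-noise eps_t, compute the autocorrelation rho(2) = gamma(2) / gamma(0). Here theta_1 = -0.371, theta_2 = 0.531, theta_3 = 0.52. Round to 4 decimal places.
\rho(2) = 0.2000

For an MA(q) process with theta_0 = 1, the autocovariance is
  gamma(k) = sigma^2 * sum_{i=0..q-k} theta_i * theta_{i+k},
and rho(k) = gamma(k) / gamma(0). Sigma^2 cancels.
  numerator   = (1)*(0.531) + (-0.371)*(0.52) = 0.33808.
  denominator = (1)^2 + (-0.371)^2 + (0.531)^2 + (0.52)^2 = 1.690002.
  rho(2) = 0.33808 / 1.690002 = 0.2000.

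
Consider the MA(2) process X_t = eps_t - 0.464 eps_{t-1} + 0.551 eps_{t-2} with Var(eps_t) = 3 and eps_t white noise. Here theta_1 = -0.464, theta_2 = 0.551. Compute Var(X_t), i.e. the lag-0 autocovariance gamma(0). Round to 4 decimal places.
\gamma(0) = 4.5567

For an MA(q) process X_t = eps_t + sum_i theta_i eps_{t-i} with
Var(eps_t) = sigma^2, the variance is
  gamma(0) = sigma^2 * (1 + sum_i theta_i^2).
  sum_i theta_i^2 = (-0.464)^2 + (0.551)^2 = 0.215296 + 0.303601 = 0.518897.
  gamma(0) = 3 * (1 + 0.518897) = 3 * 1.518897 = 4.556691, which rounds to 4.5567.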